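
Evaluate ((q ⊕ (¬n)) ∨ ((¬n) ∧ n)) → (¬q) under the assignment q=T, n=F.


Substitute q=T, n=F:
¬n = T
q ⊕ (¬n) = T ⊕ T = F
¬n = T
(¬n) ∧ n = T ∧ F = F
(q ⊕ (¬n)) ∨ ((¬n) ∧ n) = F ∨ F = F
¬q = F
((q ⊕ (¬n)) ∨ ((¬n) ∧ n)) → (¬q) = F → F = T

T


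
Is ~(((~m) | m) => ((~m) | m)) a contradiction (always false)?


Truth table over {m}:
m | φ
-----
False | False
True | False
Every row is false.

Yes, it is a contradiction.


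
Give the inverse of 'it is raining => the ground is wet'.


The inverse of (P → Q) is (¬P → ¬Q). It is equivalent to the converse, not to the original.
Here P = 'it is raining' and Q = 'the ground is wet'.

If not (it is raining), then not (the ground is wet).


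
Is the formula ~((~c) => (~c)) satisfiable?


Check all 2 assignments over {c}:
c | φ
-----
False | False
True | False
No assignment makes the formula true.

Unsatisfiable.


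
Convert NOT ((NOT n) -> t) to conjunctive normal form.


Step 1: Rewrite (¬n) → t as ¬(¬n) ∨ t.
Step 2: Negate: ¬(¬(¬n) ∨ t) = (¬n) ∧ ¬t (De Morgan + double negation).

(NOT n) AND (NOT t)


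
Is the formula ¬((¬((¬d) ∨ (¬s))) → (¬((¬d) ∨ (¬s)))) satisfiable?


Check all 4 assignments over {d, s}:
d | s | φ
---------
F | F | F
T | F | F
F | T | F
T | T | F
No assignment makes the formula true.

Unsatisfiable.


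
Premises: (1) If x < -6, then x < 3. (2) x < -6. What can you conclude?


Modus ponens: from (P → Q) and P, infer Q.
P = 'x < -6' is asserted, and P → Q holds, so Q follows.

x < 3.


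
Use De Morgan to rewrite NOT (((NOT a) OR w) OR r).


De Morgan: the negation of a disjunction is the conjunction of the negations.
Distribute NOT across OR, flipping it to AND, and negate each literal.

(a AND (NOT w)) AND (NOT r)


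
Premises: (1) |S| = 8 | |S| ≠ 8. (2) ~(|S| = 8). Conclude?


Disjunctive syllogism: from (P ∨ Q) and ¬P, infer Q.
One disjunct, '|S| = 8', is ruled out; the other must hold.

|S| ≠ 8


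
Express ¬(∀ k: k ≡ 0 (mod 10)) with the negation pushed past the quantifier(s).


¬(∀ x: φ) = ∃ x: ¬φ, and ¬(∃ x: φ) = ∀ x: ¬φ.
Apply to the universal statement.

∃ k: ¬(k ≡ 0 (mod 10))


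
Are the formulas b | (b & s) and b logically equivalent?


Compare truth tables:
b | s | φ | ψ
-------------
False | False | False | False
True | False | True | True
False | True | False | False
True | True | True | True
The columns φ and ψ agree on every row.

Yes, they are logically equivalent.


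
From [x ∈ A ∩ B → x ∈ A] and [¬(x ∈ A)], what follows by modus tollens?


Modus tollens: from (P → Q) and ¬Q, infer ¬P.
Q = 'x ∈ A' is denied; since P → Q, P must also fail.

Not (x ∈ A ∩ B).


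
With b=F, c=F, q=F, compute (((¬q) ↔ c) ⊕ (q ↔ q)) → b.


Substitute b=F, c=F, q=F:
¬q = T
(¬q) ↔ c = T ↔ F = F
q ↔ q = F ↔ F = T
((¬q) ↔ c) ⊕ (q ↔ q) = F ⊕ T = T
(((¬q) ↔ c) ⊕ (q ↔ q)) → b = T → F = F

F


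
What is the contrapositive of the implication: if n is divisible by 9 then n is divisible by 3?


The contrapositive of (P → Q) is (¬Q → ¬P); it is logically equivalent to the original.
Here P = 'n is divisible by 9' and Q = 'n is divisible by 3'.

If not (n is divisible by 3), then not (n is divisible by 9).


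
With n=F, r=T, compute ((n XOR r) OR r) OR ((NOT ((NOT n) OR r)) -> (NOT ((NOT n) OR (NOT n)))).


Substitute n=F, r=T:
… (earlier sub-steps elided)
(n XOR r) OR r = T OR T = T
NOT n = T
(NOT n) OR r = T OR T = T
NOT ((NOT n) OR r) = F
NOT n = T
NOT n = T
(NOT n) OR (NOT n) = T OR T = T
NOT ((NOT n) OR (NOT n)) = F
(NOT ((NOT n) OR r)) -> (NOT ((NOT n) OR (NOT n))) = F -> F = T
((n XOR r) OR r) OR ((NOT ((NOT n) OR r)) -> (NOT ((NOT n) OR (NOT n)))) = T OR T = T

T


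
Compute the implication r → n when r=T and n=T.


Implication is false only when antecedent is true and consequent is false.
Substitute: r=T, n=T.
T → T evaluates to T.

T


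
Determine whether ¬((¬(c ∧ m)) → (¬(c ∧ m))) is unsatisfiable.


Truth table over {c, m}:
c | m | φ
---------
F | F | F
T | F | F
F | T | F
T | T | F
Every row is false.

Yes, it is a contradiction.


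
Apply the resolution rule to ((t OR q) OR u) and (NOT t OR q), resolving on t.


The clauses contain complementary literals t and NOTt.
Resolution eliminates this pair and disjoins the remaining literals (merging duplicates).

(q OR u)


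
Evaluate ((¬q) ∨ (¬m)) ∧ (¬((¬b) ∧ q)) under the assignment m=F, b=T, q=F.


Substitute m=F, b=T, q=F:
¬q = T
¬m = T
(¬q) ∨ (¬m) = T ∨ T = T
¬b = F
(¬b) ∧ q = F ∧ F = F
¬((¬b) ∧ q) = T
((¬q) ∨ (¬m)) ∧ (¬((¬b) ∧ q)) = T ∧ T = T

T


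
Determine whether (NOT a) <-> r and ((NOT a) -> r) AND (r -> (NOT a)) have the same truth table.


Compare truth tables:
a | r | φ | ψ
-------------
F | F | F | F
T | F | T | T
F | T | T | T
T | T | F | F
The columns φ and ψ agree on every row.

Yes, they are logically equivalent.


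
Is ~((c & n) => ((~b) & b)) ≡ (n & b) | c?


Compare truth tables:
b | c | n | φ | ψ
-----------------
False | False | False | False | False
True | False | False | False | False
False | True | False | False | True
True | True | False | False | True
False | False | True | False | False
True | False | True | False | True
False | True | True | True | True
True | True | True | True | True
They differ at row 3 (b=False, c=True, n=False): φ=False but ψ=True.

No, they are not logically equivalent.


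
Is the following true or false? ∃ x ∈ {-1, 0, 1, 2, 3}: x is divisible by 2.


Evaluate the predicate on each element: -1:F, 0:T, 1:F, 2:T, 3:F.
Witness x = 0 satisfies the predicate.

T


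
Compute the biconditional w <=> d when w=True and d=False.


Biconditional is true when both operands have the same truth value.
Substitute: w=True, d=False.
True <=> False evaluates to False.

False


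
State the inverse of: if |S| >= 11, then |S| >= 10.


The inverse of (P → Q) is (¬P → ¬Q). It is equivalent to the converse, not to the original.
Here P = '|S| >= 11' and Q = '|S| >= 10'.

If not (|S| >= 11), then not (|S| >= 10).


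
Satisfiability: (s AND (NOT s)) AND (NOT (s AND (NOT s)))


Check all 2 assignments over {s}:
s | φ
-----
F | F
T | F
No assignment makes the formula true.

Unsatisfiable.


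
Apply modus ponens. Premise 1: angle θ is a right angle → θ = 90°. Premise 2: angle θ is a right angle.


Modus ponens: from (P → Q) and P, infer Q.
P = 'angle θ is a right angle' is asserted, and P → Q holds, so Q follows.

θ = 90°.


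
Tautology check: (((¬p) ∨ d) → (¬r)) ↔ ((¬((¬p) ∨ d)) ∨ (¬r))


Build the truth table over {d, p, r}:
d | p | r | φ
-------------
F | F | F | T
T | F | F | T
F | T | F | T
T | T | F | T
F | F | T | T
T | F | T | T
F | T | T | T
T | T | T | T
Every row evaluates to true.

Yes, it is a tautology.


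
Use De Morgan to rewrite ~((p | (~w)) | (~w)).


De Morgan: the negation of a disjunction is the conjunction of the negations.
Distribute ~ across |, flipping it to &, and negate each literal.

((~p) & w) & w


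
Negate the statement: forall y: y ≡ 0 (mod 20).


¬(forall x: φ) = exists x: ¬φ, and ¬(exists x: φ) = forall x: ¬φ.
Apply to the universal statement.

exists y: ~(y ≡ 0 (mod 20))


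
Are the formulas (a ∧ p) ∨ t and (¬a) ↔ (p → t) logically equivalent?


Compare truth tables:
a | p | t | φ | ψ
-----------------
F | F | F | F | T
T | F | F | F | F
F | T | F | F | F
T | T | F | T | T
F | F | T | T | T
T | F | T | T | F
F | T | T | T | T
T | T | T | T | F
They differ at row 1 (a=F, p=F, t=F): φ=F but ψ=T.

No, they are not logically equivalent.


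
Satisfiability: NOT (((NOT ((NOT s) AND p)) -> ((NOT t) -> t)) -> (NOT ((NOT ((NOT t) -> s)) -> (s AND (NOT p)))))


Search for a satisfying assignment over {p, s, t}.
Try p=F, s=F, t=T: the formula evaluates to T.
A satisfying assignment exists.

Satisfiable.


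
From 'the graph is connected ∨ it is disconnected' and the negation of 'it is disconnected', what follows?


Disjunctive syllogism: from (P ∨ Q) and ¬P, infer Q.
One disjunct, 'it is disconnected', is ruled out; the other must hold.

the graph is connected


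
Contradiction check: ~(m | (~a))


Truth table over {a, m}:
a | m | φ
---------
False | False | False
True | False | True
False | True | False
True | True | False
Satisfying assignment at row 2: a=True, m=False gives True.

No, it is not a contradiction.


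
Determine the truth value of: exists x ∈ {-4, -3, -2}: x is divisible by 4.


Evaluate the predicate on each element: -4:True, -3:False, -2:False.
Witness x = -4 satisfies the predicate.

True


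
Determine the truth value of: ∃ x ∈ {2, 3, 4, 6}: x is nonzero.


Evaluate the predicate on each element: 2:T, 3:T, 4:T, 6:T.
Witness x = 2 satisfies the predicate.

T


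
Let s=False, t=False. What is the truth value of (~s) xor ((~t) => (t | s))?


Substitute s=False, t=False:
~s = True
~t = True
t | s = False | False = False
(~t) => (t | s) = True => False = False
(~s) xor ((~t) => (t | s)) = True xor False = True

True


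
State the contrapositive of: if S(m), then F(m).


The contrapositive of (P → Q) is (¬Q → ¬P); it is logically equivalent to the original.
Here P = 'S(m)' and Q = 'F(m)'.

If not (F(m)), then not (S(m)).


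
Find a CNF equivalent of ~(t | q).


Step 1: Apply De Morgan: ¬(t ∨ q) = ¬t ∧ ¬q.

(~t) & (~q)


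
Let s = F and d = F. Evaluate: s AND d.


Conjunction is true only when both operands are true.
Substitute: s=F, d=F.
F AND F evaluates to F.

F


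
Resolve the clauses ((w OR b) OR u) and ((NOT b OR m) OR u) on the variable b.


The clauses contain complementary literals b and NOTb.
Resolution eliminates this pair and disjoins the remaining literals (merging duplicates).

((w OR u) OR m)


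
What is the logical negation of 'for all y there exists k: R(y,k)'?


Negation flips each quantifier (∀↔∃) and negates the inner predicate.
¬(for all y there exists k: φ) = there exists y for all k: ¬φ.

there exists y for all k: NOT(R(y,k))


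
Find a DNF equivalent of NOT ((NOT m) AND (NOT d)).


Step 1: Apply De Morgan: ¬((¬m) ∧ (¬d)) = ¬(¬m) ∨ ¬(¬d).
Step 2: Eliminate any double negations (¬¬X = X).

m OR d


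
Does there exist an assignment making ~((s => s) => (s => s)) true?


Check all 2 assignments over {s}:
s | φ
-----
False | False
True | False
No assignment makes the formula true.

Unsatisfiable.


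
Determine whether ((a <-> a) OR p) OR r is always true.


Build the truth table over {a, p, r}:
a | p | r | φ
-------------
F | F | F | T
T | F | F | T
F | T | F | T
T | T | F | T
F | F | T | T
T | F | T | T
F | T | T | T
T | T | T | T
Every row evaluates to true.

Yes, it is a tautology.


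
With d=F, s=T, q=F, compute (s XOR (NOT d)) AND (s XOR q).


Substitute d=F, s=T, q=F:
NOT d = T
s XOR (NOT d) = T XOR T = F
s XOR q = T XOR F = T
(s XOR (NOT d)) AND (s XOR q) = F AND T = F

F


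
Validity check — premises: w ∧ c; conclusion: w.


This matches the form of conjunction elimination: the conclusion follows in every model of the premises.

Valid.


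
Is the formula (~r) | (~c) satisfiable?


Search for a satisfying assignment over {c, r}.
Try c=False, r=False: the formula evaluates to True.
A satisfying assignment exists.

Satisfiable.


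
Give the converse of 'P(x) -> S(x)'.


The converse of (P → Q) is (Q → P). It is not in general equivalent to the original.
Here P = 'P(x)' and Q = 'S(x)'.

If S(x), then P(x).


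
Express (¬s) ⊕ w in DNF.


Step 1: (¬s) ⊕ w is true exactly when they disagree: ((¬s) ∧ ¬w) ∨ (¬(¬s) ∧ w).
Step 2: Eliminate any double negations (¬¬X = X).

((¬s) ∧ (¬w)) ∨ (s ∧ w)


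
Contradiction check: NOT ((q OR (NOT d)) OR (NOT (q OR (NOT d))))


Truth table over {d, q}:
d | q | φ
---------
F | F | F
T | F | F
F | T | F
T | T | F
Every row is false.

Yes, it is a contradiction.


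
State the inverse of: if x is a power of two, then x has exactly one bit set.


The inverse of (P → Q) is (¬P → ¬Q). It is equivalent to the converse, not to the original.
Here P = 'x is a power of two' and Q = 'x has exactly one bit set'.

If not (x is a power of two), then not (x has exactly one bit set).


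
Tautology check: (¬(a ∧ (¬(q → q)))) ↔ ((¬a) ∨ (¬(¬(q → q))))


Build the truth table over {a, q}:
a | q | φ
---------
F | F | T
T | F | T
F | T | T
T | T | T
Every row evaluates to true.

Yes, it is a tautology.


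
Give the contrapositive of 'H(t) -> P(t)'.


The contrapositive of (P → Q) is (¬Q → ¬P); it is logically equivalent to the original.
Here P = 'H(t)' and Q = 'P(t)'.

If not (P(t)), then not (H(t)).


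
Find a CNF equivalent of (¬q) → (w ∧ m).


Step 1: Rewrite (¬q) → (w ∧ m) as ¬(¬q) ∨ (w ∧ m).
Step 2: Distribute ∨ over ∧.
Step 3: Eliminate any double negations (¬¬X = X).

(q ∨ w) ∧ (q ∨ m)


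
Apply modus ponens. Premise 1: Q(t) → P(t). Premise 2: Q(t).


Modus ponens: from (P → Q) and P, infer Q.
P = 'Q(t)' is asserted, and P → Q holds, so Q follows.

P(t).


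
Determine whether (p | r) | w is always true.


Build the truth table over {p, r, w}:
p | r | w | φ
-------------
False | False | False | False
True | False | False | True
False | True | False | True
True | True | False | True
False | False | True | True
True | False | True | True
False | True | True | True
True | True | True | True
Counterexample at row 1: with p=False, r=False, w=False, the formula is False.

No, it is not a tautology.


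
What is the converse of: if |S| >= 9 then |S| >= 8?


The converse of (P → Q) is (Q → P). It is not in general equivalent to the original.
Here P = '|S| >= 9' and Q = '|S| >= 8'.

If |S| >= 8, then |S| >= 9.


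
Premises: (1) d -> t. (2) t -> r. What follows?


Hypothetical syllogism: from (P → Q) and (Q → R), infer (P → R).
Chain the two implications through the shared middle term 't'.

d -> r


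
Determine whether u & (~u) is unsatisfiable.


Truth table over {u}:
u | φ
-----
False | False
True | False
Every row is false.

Yes, it is a contradiction.


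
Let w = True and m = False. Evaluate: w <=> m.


Biconditional is true when both operands have the same truth value.
Substitute: w=True, m=False.
True <=> False evaluates to False.

False


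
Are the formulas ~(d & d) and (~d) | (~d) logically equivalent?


Compare truth tables:
d | φ | ψ
---------
False | True | True
True | False | False
The columns φ and ψ agree on every row.

Yes, they are logically equivalent.


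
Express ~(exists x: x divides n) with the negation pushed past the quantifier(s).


¬(forall x: φ) = exists x: ¬φ, and ¬(exists x: φ) = forall x: ¬φ.
Apply to the existential statement.

forall x: ~(x divides n)


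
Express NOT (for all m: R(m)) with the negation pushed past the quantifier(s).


¬(for all x: φ) = there exists x: ¬φ, and ¬(there exists x: φ) = for all x: ¬φ.
Apply to the universal statement.

there exists m: NOT(R(m))


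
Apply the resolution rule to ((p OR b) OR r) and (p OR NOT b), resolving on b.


The clauses contain complementary literals b and NOTb.
Resolution eliminates this pair and disjoins the remaining literals (merging duplicates).

(p OR r)


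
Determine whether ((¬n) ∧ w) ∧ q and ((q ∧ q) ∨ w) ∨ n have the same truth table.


Compare truth tables:
n | q | w | φ | ψ
-----------------
F | F | F | F | F
T | F | F | F | T
F | T | F | F | T
T | T | F | F | T
F | F | T | F | T
T | F | T | F | T
F | T | T | T | T
T | T | T | F | T
They differ at row 2 (n=T, q=F, w=F): φ=F but ψ=T.

No, they are not logically equivalent.


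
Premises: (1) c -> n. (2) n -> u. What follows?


Hypothetical syllogism: from (P → Q) and (Q → R), infer (P → R).
Chain the two implications through the shared middle term 'n'.

c -> u


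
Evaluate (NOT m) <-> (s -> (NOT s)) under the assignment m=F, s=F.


Substitute m=F, s=F:
NOT m = T
NOT s = T
s -> (NOT s) = F -> T = T
(NOT m) <-> (s -> (NOT s)) = T <-> T = T

T


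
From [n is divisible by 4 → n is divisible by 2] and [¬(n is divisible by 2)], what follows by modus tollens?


Modus tollens: from (P → Q) and ¬Q, infer ¬P.
Q = 'n is divisible by 2' is denied; since P → Q, P must also fail.

Not (n is divisible by 4).


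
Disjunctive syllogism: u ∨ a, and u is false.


Disjunctive syllogism: from (P ∨ Q) and ¬P, infer Q.
One disjunct, 'u', is ruled out; the other must hold.

a


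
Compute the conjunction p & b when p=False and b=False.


Conjunction is true only when both operands are true.
Substitute: p=False, b=False.
False & False evaluates to False.

False


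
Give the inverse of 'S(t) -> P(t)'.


The inverse of (P → Q) is (¬P → ¬Q). It is equivalent to the converse, not to the original.
Here P = 'S(t)' and Q = 'P(t)'.

If not (S(t)), then not (P(t)).


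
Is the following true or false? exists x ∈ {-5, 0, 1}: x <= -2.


Evaluate the predicate on each element: -5:True, 0:False, 1:False.
Witness x = -5 satisfies the predicate.

True


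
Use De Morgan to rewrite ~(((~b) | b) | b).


De Morgan: the negation of a disjunction is the conjunction of the negations.
Distribute ~ across |, flipping it to &, and negate each literal.

(b & (~b)) & (~b)


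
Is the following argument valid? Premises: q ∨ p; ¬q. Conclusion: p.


This matches the form of disjunctive syllogism: the conclusion follows in every model of the premises.

Valid.


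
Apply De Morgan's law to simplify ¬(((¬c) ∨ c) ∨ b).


De Morgan: the negation of a disjunction is the conjunction of the negations.
Distribute ¬ across ∨, flipping it to ∧, and negate each literal.

(c ∧ (¬c)) ∧ (¬b)


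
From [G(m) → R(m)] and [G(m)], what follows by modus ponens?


Modus ponens: from (P → Q) and P, infer Q.
P = 'G(m)' is asserted, and P → Q holds, so Q follows.

R(m).


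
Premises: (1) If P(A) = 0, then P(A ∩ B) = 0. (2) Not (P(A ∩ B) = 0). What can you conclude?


Modus tollens: from (P → Q) and ¬Q, infer ¬P.
Q = 'P(A ∩ B) = 0' is denied; since P → Q, P must also fail.

Not (P(A) = 0).


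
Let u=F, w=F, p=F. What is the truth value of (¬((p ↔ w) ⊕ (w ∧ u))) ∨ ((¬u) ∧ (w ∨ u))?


Substitute u=F, w=F, p=F:
p ↔ w = F ↔ F = T
w ∧ u = F ∧ F = F
(p ↔ w) ⊕ (w ∧ u) = T ⊕ F = T
¬((p ↔ w) ⊕ (w ∧ u)) = F
¬u = T
w ∨ u = F ∨ F = F
(¬u) ∧ (w ∨ u) = T ∧ F = F
(¬((p ↔ w) ⊕ (w ∧ u))) ∨ ((¬u) ∧ (w ∨ u)) = F ∨ F = F

F


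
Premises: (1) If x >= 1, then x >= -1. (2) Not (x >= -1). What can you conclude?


Modus tollens: from (P → Q) and ¬Q, infer ¬P.
Q = 'x >= -1' is denied; since P → Q, P must also fail.

Not (x >= 1).


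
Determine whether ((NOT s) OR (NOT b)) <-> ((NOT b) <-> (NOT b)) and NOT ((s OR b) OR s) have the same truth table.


Compare truth tables:
b | s | φ | ψ
-------------
F | F | T | T
T | F | T | F
F | T | T | F
T | T | F | F
They differ at row 2 (b=T, s=F): φ=T but ψ=F.

No, they are not logically equivalent.


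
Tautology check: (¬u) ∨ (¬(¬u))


Build the truth table over {u}:
u | φ
-----
F | T
T | T
Every row evaluates to true.

Yes, it is a tautology.


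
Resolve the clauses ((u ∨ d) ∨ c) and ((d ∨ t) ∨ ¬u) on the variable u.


The clauses contain complementary literals u and ¬u.
Resolution eliminates this pair and disjoins the remaining literals (merging duplicates).

((d ∨ c) ∨ t)


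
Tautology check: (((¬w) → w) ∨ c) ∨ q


Build the truth table over {c, q, w}:
c | q | w | φ
-------------
F | F | F | F
T | F | F | T
F | T | F | T
T | T | F | T
F | F | T | T
T | F | T | T
F | T | T | T
T | T | T | T
Counterexample at row 1: with c=F, q=F, w=F, the formula is F.

No, it is not a tautology.


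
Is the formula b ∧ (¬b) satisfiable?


Check all 2 assignments over {b}:
b | φ
-----
F | F
T | F
No assignment makes the formula true.

Unsatisfiable.


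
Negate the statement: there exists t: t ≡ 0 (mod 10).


¬(for all x: φ) = there exists x: ¬φ, and ¬(there exists x: φ) = for all x: ¬φ.
Apply to the existential statement.

for all t: NOT(t ≡ 0 (mod 10))


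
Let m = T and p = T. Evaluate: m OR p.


Disjunction is false only when both operands are false.
Substitute: m=T, p=T.
T OR T evaluates to T.

T


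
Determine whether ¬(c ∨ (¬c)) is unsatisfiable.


Truth table over {c}:
c | φ
-----
F | F
T | F
Every row is false.

Yes, it is a contradiction.


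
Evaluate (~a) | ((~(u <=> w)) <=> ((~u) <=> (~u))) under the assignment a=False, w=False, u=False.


Substitute a=False, w=False, u=False:
~a = True
u <=> w = False <=> False = True
~(u <=> w) = False
~u = True
~u = True
(~u) <=> (~u) = True <=> True = True
(~(u <=> w)) <=> ((~u) <=> (~u)) = False <=> True = False
(~a) | ((~(u <=> w)) <=> ((~u) <=> (~u))) = True | False = True

True


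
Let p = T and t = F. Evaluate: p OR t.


Disjunction is false only when both operands are false.
Substitute: p=T, t=F.
T OR F evaluates to T.

T


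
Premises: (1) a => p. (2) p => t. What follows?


Hypothetical syllogism: from (P → Q) and (Q → R), infer (P → R).
Chain the two implications through the shared middle term 'p'.

a => t


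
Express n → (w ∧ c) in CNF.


Step 1: Rewrite n → (w ∧ c) as ¬n ∨ (w ∧ c).
Step 2: Distribute ∨ over ∧.

((¬n) ∨ w) ∧ ((¬n) ∨ c)


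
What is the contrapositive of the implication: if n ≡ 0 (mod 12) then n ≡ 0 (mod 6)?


The contrapositive of (P → Q) is (¬Q → ¬P); it is logically equivalent to the original.
Here P = 'n ≡ 0 (mod 12)' and Q = 'n ≡ 0 (mod 6)'.

If not (n ≡ 0 (mod 6)), then not (n ≡ 0 (mod 12)).


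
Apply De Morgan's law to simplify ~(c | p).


De Morgan: the negation of a disjunction is the conjunction of the negations.
Distribute ~ across |, flipping it to &, and negate each literal.

(~c) & (~p)


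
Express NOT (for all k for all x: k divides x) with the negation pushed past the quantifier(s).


Negation flips each quantifier (∀↔∃) and negates the inner predicate.
¬(for all k for all x: φ) = there exists k there exists x: ¬φ.

there exists k there exists x: NOT(k divides x)


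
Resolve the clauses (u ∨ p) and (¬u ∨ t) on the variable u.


The clauses contain complementary literals u and ¬u.
Resolution eliminates this pair and disjoins the remaining literals (merging duplicates).

(p ∨ t)


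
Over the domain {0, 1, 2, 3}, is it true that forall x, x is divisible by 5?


Evaluate the predicate on each element: 0:True, 1:False, 2:False, 3:False.
Counterexample x = 1 fails the predicate.

False


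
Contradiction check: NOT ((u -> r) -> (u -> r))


Truth table over {r, u}:
r | u | φ
---------
F | F | F
T | F | F
F | T | F
T | T | F
Every row is false.

Yes, it is a contradiction.


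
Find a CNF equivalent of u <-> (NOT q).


Step 1: Rewrite u ↔ (¬q) as (u → (¬q)) ∧ ((¬q) → u).
Step 2: Rewrite each implication as a disjunction.
Step 3: Eliminate any double negations (¬¬X = X).

((NOT u) OR (NOT q)) AND (q OR u)


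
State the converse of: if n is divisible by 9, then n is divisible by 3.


The converse of (P → Q) is (Q → P). It is not in general equivalent to the original.
Here P = 'n is divisible by 9' and Q = 'n is divisible by 3'.

If n is divisible by 3, then n is divisible by 9.


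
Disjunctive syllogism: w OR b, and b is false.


Disjunctive syllogism: from (P ∨ Q) and ¬P, infer Q.
One disjunct, 'b', is ruled out; the other must hold.

w


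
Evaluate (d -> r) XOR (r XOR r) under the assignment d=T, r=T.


Substitute d=T, r=T:
d -> r = T -> T = T
r XOR r = T XOR T = F
(d -> r) XOR (r XOR r) = T XOR F = T

T


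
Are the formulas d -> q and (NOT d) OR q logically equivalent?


Compare truth tables:
d | q | φ | ψ
-------------
F | F | T | T
T | F | F | F
F | T | T | T
T | T | T | T
The columns φ and ψ agree on every row.

Yes, they are logically equivalent.


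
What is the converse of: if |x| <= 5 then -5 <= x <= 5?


The converse of (P → Q) is (Q → P). It is not in general equivalent to the original.
Here P = '|x| <= 5' and Q = '-5 <= x <= 5'.

If -5 <= x <= 5, then |x| <= 5.


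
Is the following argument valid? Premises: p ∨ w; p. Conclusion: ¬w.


This is affirming a disjunct (fallacy). There exist truth assignments where the premises are all true but the conclusion is false.

Invalid.


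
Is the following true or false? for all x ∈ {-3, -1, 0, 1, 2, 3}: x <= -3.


Evaluate the predicate on each element: -3:T, -1:F, 0:F, 1:F, 2:F, 3:F.
Counterexample x = -1 fails the predicate.

F


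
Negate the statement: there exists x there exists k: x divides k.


Negation flips each quantifier (∀↔∃) and negates the inner predicate.
¬(there exists x there exists k: φ) = for all x for all k: ¬φ.

for all x for all k: NOT(x divides k)


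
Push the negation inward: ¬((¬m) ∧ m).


De Morgan: the negation of a conjunction is the disjunction of the negations.
Distribute ¬ across ∧, flipping it to ∨, and negate each literal.

m ∨ (¬m)


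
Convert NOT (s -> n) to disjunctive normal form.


Step 1: Rewrite implication then negate: ¬(¬s ∨ n) = s ∧ ¬n.

s AND (NOT n)


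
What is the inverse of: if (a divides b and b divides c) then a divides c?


The inverse of (P → Q) is (¬P → ¬Q). It is equivalent to the converse, not to the original.
Here P = '(a divides b and b divides c)' and Q = 'a divides c'.

If not ((a divides b and b divides c)), then not (a divides c).


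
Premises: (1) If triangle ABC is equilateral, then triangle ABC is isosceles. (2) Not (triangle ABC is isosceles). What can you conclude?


Modus tollens: from (P → Q) and ¬Q, infer ¬P.
Q = 'triangle ABC is isosceles' is denied; since P → Q, P must also fail.

Not (triangle ABC is equilateral).


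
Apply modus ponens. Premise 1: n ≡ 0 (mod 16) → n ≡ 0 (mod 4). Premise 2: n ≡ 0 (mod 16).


Modus ponens: from (P → Q) and P, infer Q.
P = 'n ≡ 0 (mod 16)' is asserted, and P → Q holds, so Q follows.

n ≡ 0 (mod 4).


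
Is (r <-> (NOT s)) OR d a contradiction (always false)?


Truth table over {d, r, s}:
d | r | s | φ
-------------
F | F | F | F
T | F | F | T
F | T | F | T
T | T | F | T
F | F | T | T
T | F | T | T
F | T | T | F
T | T | T | T
Satisfying assignment at row 2: d=T, r=F, s=F gives T.

No, it is not a contradiction.


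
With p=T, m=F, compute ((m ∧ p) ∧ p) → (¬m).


Substitute p=T, m=F:
m ∧ p = F ∧ T = F
(m ∧ p) ∧ p = F ∧ T = F
¬m = T
((m ∧ p) ∧ p) → (¬m) = F → T = T

T


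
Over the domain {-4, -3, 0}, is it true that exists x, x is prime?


Evaluate the predicate on each element: -4:False, -3:False, 0:False.
No element satisfies the predicate.

False


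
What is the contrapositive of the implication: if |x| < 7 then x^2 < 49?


The contrapositive of (P → Q) is (¬Q → ¬P); it is logically equivalent to the original.
Here P = '|x| < 7' and Q = 'x^2 < 49'.

If not (x^2 < 49), then not (|x| < 7).


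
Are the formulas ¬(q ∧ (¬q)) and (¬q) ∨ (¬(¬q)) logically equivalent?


Compare truth tables:
q | φ | ψ
---------
F | T | T
T | T | T
The columns φ and ψ agree on every row.

Yes, they are logically equivalent.


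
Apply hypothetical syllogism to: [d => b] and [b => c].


Hypothetical syllogism: from (P → Q) and (Q → R), infer (P → R).
Chain the two implications through the shared middle term 'b'.

d => c


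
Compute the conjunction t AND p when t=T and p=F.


Conjunction is true only when both operands are true.
Substitute: t=T, p=F.
T AND F evaluates to F.

F


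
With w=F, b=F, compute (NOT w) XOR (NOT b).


Substitute w=F, b=F:
NOT w = T
NOT b = T
(NOT w) XOR (NOT b) = T XOR T = F

F


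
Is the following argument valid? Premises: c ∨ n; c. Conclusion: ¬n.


This is affirming a disjunct (fallacy). There exist truth assignments where the premises are all true but the conclusion is false.

Invalid.


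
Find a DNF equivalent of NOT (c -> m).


Step 1: Rewrite implication then negate: ¬(¬c ∨ m) = c ∧ ¬m.

c AND (NOT m)


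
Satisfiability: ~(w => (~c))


Search for a satisfying assignment over {c, w}.
Try c=True, w=True: the formula evaluates to True.
A satisfying assignment exists.

Satisfiable.


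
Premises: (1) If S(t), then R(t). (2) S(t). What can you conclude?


Modus ponens: from (P → Q) and P, infer Q.
P = 'S(t)' is asserted, and P → Q holds, so Q follows.

R(t).


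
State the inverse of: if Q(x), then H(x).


The inverse of (P → Q) is (¬P → ¬Q). It is equivalent to the converse, not to the original.
Here P = 'Q(x)' and Q = 'H(x)'.

If not (Q(x)), then not (H(x)).


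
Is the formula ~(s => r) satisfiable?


Search for a satisfying assignment over {r, s}.
Try r=False, s=True: the formula evaluates to True.
A satisfying assignment exists.

Satisfiable.


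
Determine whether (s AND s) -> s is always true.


Build the truth table over {s}:
s | φ
-----
F | T
T | T
Every row evaluates to true.

Yes, it is a tautology.


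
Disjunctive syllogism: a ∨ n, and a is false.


Disjunctive syllogism: from (P ∨ Q) and ¬P, infer Q.
One disjunct, 'a', is ruled out; the other must hold.

n


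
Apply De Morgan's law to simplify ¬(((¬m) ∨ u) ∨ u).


De Morgan: the negation of a disjunction is the conjunction of the negations.
Distribute ¬ across ∨, flipping it to ∧, and negate each literal.

(m ∧ (¬u)) ∧ (¬u)


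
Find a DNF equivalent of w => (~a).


Step 1: Rewrite w → (¬a) as ¬w ∨ (¬a).

(~w) | (~a)


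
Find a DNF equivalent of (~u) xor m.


Step 1: (¬u) ⊕ m is true exactly when they disagree: ((¬u) ∧ ¬m) ∨ (¬(¬u) ∧ m).
Step 2: Eliminate any double negations (¬¬X = X).

((~u) & (~m)) | (u & m)


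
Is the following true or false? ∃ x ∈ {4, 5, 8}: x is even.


Evaluate the predicate on each element: 4:T, 5:F, 8:T.
Witness x = 4 satisfies the predicate.

T


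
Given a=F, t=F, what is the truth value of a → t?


Implication is false only when antecedent is true and consequent is false.
Substitute: a=F, t=F.
F → F evaluates to T.

T


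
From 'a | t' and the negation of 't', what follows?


Disjunctive syllogism: from (P ∨ Q) and ¬P, infer Q.
One disjunct, 't', is ruled out; the other must hold.

a


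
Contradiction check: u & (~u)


Truth table over {u}:
u | φ
-----
False | False
True | False
Every row is false.

Yes, it is a contradiction.


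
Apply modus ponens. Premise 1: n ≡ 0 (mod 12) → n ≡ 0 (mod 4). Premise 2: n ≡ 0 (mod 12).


Modus ponens: from (P → Q) and P, infer Q.
P = 'n ≡ 0 (mod 12)' is asserted, and P → Q holds, so Q follows.

n ≡ 0 (mod 4).


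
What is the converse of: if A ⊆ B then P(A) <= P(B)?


The converse of (P → Q) is (Q → P). It is not in general equivalent to the original.
Here P = 'A ⊆ B' and Q = 'P(A) <= P(B)'.

If P(A) <= P(B), then A ⊆ B.


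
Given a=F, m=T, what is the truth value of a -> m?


Implication is false only when antecedent is true and consequent is false.
Substitute: a=F, m=T.
F -> T evaluates to T.

T


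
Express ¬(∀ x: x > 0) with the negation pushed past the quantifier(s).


¬(∀ x: φ) = ∃ x: ¬φ, and ¬(∃ x: φ) = ∀ x: ¬φ.
Apply to the universal statement.

∃ x: ¬(x > 0)


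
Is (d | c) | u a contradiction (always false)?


Truth table over {c, d, u}:
c | d | u | φ
-------------
False | False | False | False
True | False | False | True
False | True | False | True
True | True | False | True
False | False | True | True
True | False | True | True
False | True | True | True
True | True | True | True
Satisfying assignment at row 2: c=True, d=False, u=False gives True.

No, it is not a contradiction.


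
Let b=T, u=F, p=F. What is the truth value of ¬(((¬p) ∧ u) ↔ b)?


Substitute b=T, u=F, p=F:
¬p = T
(¬p) ∧ u = T ∧ F = F
((¬p) ∧ u) ↔ b = F ↔ T = F
¬(((¬p) ∧ u) ↔ b) = T

T


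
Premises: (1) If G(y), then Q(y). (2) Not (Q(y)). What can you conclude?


Modus tollens: from (P → Q) and ¬Q, infer ¬P.
Q = 'Q(y)' is denied; since P → Q, P must also fail.

Not (G(y)).


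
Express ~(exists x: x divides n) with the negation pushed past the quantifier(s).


¬(forall x: φ) = exists x: ¬φ, and ¬(exists x: φ) = forall x: ¬φ.
Apply to the existential statement.

forall x: ~(x divides n)


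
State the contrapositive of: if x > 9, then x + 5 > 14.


The contrapositive of (P → Q) is (¬Q → ¬P); it is logically equivalent to the original.
Here P = 'x > 9' and Q = 'x + 5 > 14'.

If not (x + 5 > 14), then not (x > 9).


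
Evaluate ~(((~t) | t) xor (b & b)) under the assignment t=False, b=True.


Substitute t=False, b=True:
~t = True
(~t) | t = True | False = True
b & b = True & True = True
((~t) | t) xor (b & b) = True xor True = False
~(((~t) | t) xor (b & b)) = True

True


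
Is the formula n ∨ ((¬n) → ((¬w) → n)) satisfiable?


Search for a satisfying assignment over {n, w}.
Try n=T, w=F: the formula evaluates to T.
A satisfying assignment exists.

Satisfiable.


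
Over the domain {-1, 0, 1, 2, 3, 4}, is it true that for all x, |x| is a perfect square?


Evaluate the predicate on each element: -1:T, 0:T, 1:T, 2:F, 3:F, 4:T.
Counterexample x = 2 fails the predicate.

F


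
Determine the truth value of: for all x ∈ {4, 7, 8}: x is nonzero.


Evaluate the predicate on each element: 4:T, 7:T, 8:T.
Every element satisfies the predicate.

T


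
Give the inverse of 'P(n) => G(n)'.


The inverse of (P → Q) is (¬P → ¬Q). It is equivalent to the converse, not to the original.
Here P = 'P(n)' and Q = 'G(n)'.

If not (P(n)), then not (G(n)).


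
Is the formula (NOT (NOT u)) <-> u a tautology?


Build the truth table over {u}:
u | φ
-----
F | T
T | T
Every row evaluates to true.

Yes, it is a tautology.


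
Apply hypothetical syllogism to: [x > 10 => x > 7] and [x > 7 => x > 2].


Hypothetical syllogism: from (P → Q) and (Q → R), infer (P → R).
Chain the two implications through the shared middle term 'x > 7'.

x > 10 => x > 2


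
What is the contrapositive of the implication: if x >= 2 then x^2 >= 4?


The contrapositive of (P → Q) is (¬Q → ¬P); it is logically equivalent to the original.
Here P = 'x >= 2' and Q = 'x^2 >= 4'.

If not (x^2 >= 4), then not (x >= 2).


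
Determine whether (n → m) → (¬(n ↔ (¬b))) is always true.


Build the truth table over {b, m, n}:
b | m | n | φ
-------------
F | F | F | T
T | F | F | F
F | T | F | T
T | T | F | F
F | F | T | T
T | F | T | T
F | T | T | F
T | T | T | T
Counterexample at row 2: with b=T, m=F, n=F, the formula is F.

No, it is not a tautology.


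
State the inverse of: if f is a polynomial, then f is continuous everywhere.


The inverse of (P → Q) is (¬P → ¬Q). It is equivalent to the converse, not to the original.
Here P = 'f is a polynomial' and Q = 'f is continuous everywhere'.

If not (f is a polynomial), then not (f is continuous everywhere).


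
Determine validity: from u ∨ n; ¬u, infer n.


This matches the form of disjunctive syllogism: the conclusion follows in every model of the premises.

Valid.


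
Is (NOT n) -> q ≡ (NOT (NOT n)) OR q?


Compare truth tables:
n | q | φ | ψ
-------------
F | F | F | F
T | F | T | T
F | T | T | T
T | T | T | T
The columns φ and ψ agree on every row.

Yes, they are logically equivalent.


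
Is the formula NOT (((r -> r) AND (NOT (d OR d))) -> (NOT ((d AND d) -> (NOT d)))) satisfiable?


Search for a satisfying assignment over {d, r}.
Try d=F, r=F: the formula evaluates to T.
A satisfying assignment exists.

Satisfiable.


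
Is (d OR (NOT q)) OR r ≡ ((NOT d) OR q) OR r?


Compare truth tables:
d | q | r | φ | ψ
-----------------
F | F | F | T | T
T | F | F | T | F
F | T | F | F | T
T | T | F | T | T
F | F | T | T | T
T | F | T | T | T
F | T | T | T | T
T | T | T | T | T
They differ at row 2 (d=T, q=F, r=F): φ=T but ψ=F.

No, they are not logically equivalent.


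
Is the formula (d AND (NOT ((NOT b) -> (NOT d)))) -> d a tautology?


Build the truth table over {b, d}:
b | d | φ
---------
F | F | T
T | F | T
F | T | T
T | T | T
Every row evaluates to true.

Yes, it is a tautology.


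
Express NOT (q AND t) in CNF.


Step 1: Apply De Morgan: ¬(q ∧ t) = ¬q ∨ ¬t.

(NOT q) OR (NOT t)


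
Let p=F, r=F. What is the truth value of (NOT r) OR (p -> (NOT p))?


Substitute p=F, r=F:
NOT r = T
NOT p = T
p -> (NOT p) = F -> T = T
(NOT r) OR (p -> (NOT p)) = T OR T = T

T


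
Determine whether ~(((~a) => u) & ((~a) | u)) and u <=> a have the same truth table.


Compare truth tables:
a | u | φ | ψ
-------------
False | False | True | True
True | False | True | False
False | True | False | False
True | True | False | True
They differ at row 2 (a=True, u=False): φ=True but ψ=False.

No, they are not logically equivalent.


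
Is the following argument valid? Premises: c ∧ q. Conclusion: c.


This matches the form of conjunction elimination: the conclusion follows in every model of the premises.

Valid.


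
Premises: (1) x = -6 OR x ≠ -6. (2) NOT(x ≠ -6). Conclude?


Disjunctive syllogism: from (P ∨ Q) and ¬P, infer Q.
One disjunct, 'x ≠ -6', is ruled out; the other must hold.

x = -6


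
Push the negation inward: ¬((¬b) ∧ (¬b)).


De Morgan: the negation of a conjunction is the disjunction of the negations.
Distribute ¬ across ∧, flipping it to ∨, and negate each literal.

b ∨ b


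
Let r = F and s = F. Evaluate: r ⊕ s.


Exclusive or is true when exactly one operand is true.
Substitute: r=F, s=F.
F ⊕ F evaluates to F.

F


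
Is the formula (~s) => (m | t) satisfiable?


Search for a satisfying assignment over {m, s, t}.
Try m=True, s=False, t=False: the formula evaluates to True.
A satisfying assignment exists.

Satisfiable.


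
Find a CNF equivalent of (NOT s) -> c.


Step 1: Rewrite (¬s) → c as ¬(¬s) ∨ c.
Step 2: Eliminate any double negations (¬¬X = X).

s OR c


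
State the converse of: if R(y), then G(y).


The converse of (P → Q) is (Q → P). It is not in general equivalent to the original.
Here P = 'R(y)' and Q = 'G(y)'.

If G(y), then R(y).


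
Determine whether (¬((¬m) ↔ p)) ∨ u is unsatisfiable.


Truth table over {m, p, u}:
m | p | u | φ
-------------
F | F | F | T
T | F | F | F
F | T | F | F
T | T | F | T
F | F | T | T
T | F | T | T
F | T | T | T
T | T | T | T
Satisfying assignment at row 1: m=F, p=F, u=F gives T.

No, it is not a contradiction.


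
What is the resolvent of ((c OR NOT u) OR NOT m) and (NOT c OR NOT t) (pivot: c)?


The clauses contain complementary literals c and NOTc.
Resolution eliminates this pair and disjoins the remaining literals (merging duplicates).

((NOT u OR NOT m) OR NOT t)


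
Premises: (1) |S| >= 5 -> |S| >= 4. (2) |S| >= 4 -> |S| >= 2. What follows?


Hypothetical syllogism: from (P → Q) and (Q → R), infer (P → R).
Chain the two implications through the shared middle term '|S| >= 4'.

|S| >= 5 -> |S| >= 2
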